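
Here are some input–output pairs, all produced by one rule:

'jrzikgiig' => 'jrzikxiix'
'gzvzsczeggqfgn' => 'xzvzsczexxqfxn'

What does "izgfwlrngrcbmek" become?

izxfwlrnxrcbmek

Looking at the pairs, the operation is to replace every "g" with "x".
On "izgfwlrngrcbmek" that produces "izxfwlrnxrcbmek".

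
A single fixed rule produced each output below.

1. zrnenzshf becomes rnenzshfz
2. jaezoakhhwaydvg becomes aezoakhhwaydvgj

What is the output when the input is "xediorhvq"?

Looking at the pairs, the operation is to move the first character to the end.
"xediorhvq" → "ediorhvqx".

ediorhvqx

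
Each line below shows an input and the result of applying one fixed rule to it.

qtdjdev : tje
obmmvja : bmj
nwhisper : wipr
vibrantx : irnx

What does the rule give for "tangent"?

agn

The transformation: keep every other character starting from the second (positions 2nd, 4th, 6th, ...).
"tangent" → "agn".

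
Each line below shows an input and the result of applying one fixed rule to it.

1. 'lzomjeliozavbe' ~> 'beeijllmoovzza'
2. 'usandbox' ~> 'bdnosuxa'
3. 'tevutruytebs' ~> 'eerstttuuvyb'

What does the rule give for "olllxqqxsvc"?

The pattern: sort the characters into alphabetical order, then move the first character to the end.
Applying that to "olllxqqxsvc" gives "llloqqsvxxc".

llloqqsvxxc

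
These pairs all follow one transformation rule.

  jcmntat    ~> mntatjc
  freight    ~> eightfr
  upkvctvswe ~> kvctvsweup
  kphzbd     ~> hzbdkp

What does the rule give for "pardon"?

rdonpa

The pattern: move the first 2 characters to the end (rotate left by 2).
So "pardon" becomes "rdonpa".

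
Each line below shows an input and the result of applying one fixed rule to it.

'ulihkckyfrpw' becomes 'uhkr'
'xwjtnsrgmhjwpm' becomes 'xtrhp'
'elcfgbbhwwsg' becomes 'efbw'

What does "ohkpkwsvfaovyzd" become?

opsay

The pattern: keep one character in every 3, starting at position 1 (positions 1st, 4th, 7th, ...).
"ohkpkwsvfaovyzd" → "opsay".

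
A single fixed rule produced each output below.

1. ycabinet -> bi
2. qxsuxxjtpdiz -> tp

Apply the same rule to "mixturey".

The pattern: move the last 3 characters to the front (rotate right by 3), then keep only the last 2 characters.
"mixturey" → "reymixtu" → "tu".

tu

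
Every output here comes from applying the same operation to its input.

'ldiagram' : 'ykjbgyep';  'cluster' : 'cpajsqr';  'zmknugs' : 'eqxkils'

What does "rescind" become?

The transformation: move the last 2 characters to the front (rotate right by 2), then shift every letter 2 places backward in the alphabet (wrapping around).
Starting from "rescind": after the first operation, "ndresci"; after the second, "lbpcqag".

lbpcqag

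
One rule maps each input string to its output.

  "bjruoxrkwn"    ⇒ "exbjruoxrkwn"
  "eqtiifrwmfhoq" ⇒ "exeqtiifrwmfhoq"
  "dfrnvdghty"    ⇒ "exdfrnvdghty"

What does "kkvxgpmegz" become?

exkkvxgpmegz

What's happening: prepend "ex".
On "kkvxgpmegz" that produces "exkkvxgpmegz".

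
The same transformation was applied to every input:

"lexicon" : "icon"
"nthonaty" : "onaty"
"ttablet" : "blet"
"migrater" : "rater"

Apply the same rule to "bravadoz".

vadoz

Looking at the pairs, the operation is to delete the first 3 characters.
Applying that to "bravadoz" gives "vadoz".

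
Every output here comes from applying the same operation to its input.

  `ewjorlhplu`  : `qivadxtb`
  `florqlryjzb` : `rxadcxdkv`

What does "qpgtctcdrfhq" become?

The pattern: delete the last 2 characters, then shift every letter 12 places forward in the alphabet (wrapping around).
Doing the same to "qpgtctcdrfhq": "cbsfofopdr".

cbsfofopdr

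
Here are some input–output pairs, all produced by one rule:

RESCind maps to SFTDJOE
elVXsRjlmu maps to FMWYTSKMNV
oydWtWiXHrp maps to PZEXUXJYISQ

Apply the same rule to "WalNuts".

XBMOVUT

What's happening: shift every letter 1 place forward in the alphabet (wrapping around), then convert every letter to uppercase.
For "WalNuts", step one produces "XbmOvut"; step two turns that into "XBMOVUT".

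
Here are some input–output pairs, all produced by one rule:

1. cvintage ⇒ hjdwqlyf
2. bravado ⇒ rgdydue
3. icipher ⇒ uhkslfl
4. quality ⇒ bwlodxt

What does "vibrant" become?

What's happening: reverse the string, then shift every letter 3 places forward in the alphabet (wrapping around).
Doing the same to "vibrant": "wqduely".

wqduely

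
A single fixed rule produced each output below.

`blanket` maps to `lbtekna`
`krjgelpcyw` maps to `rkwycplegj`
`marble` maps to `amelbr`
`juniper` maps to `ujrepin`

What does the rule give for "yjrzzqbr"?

jyrbqzzr

In each case the input is transformed by: reverse the string, then move the last 2 characters to the front (rotate right by 2).
For "yjrzzqbr" the result is "jyrbqzzr".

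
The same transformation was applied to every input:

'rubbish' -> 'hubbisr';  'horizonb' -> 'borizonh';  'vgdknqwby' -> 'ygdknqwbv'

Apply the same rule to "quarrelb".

buarrelq

The pattern: swap the first and last characters.
Applying that to "quarrelb" gives "buarrelq".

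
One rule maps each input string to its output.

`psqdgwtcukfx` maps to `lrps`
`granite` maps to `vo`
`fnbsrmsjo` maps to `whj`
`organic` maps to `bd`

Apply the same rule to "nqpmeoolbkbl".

kjwg

The pattern: keep one character in every 3, starting at position 3 (positions 3rd, 6th, 9th, ...), then shift every letter 5 places backward in the alphabet (wrapping around).
Working it through for "nqpmeoolbkbl": intermediate "pobl", final "kjwg".
(Check on "fnbsrmsjo": → "bmo" → "whj" ✓)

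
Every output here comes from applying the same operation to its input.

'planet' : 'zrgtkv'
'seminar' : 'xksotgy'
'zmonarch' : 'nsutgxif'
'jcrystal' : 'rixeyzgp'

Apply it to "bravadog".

mxgbgjuh

Each output is the input with this applied: shift every letter 6 places forward in the alphabet (wrapping around), then swap the first and last characters.
Applying both steps to "bravadog": "hxgbgjum", then "mxgbgjuh".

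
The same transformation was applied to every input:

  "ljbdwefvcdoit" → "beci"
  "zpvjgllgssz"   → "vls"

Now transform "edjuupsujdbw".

Each output is the input with this applied: keep one character in every 3, starting at position 3 (positions 3rd, 6th, 9th, ...).
On "edjuupsujdbw" that produces "jpjw".

jpjw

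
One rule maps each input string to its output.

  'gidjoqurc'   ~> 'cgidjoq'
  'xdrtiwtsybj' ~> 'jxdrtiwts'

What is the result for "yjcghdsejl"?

The rule is to move the last character to the front, then delete the last 2 characters.
For "yjcghdsejl", step one produces "lyjcghdsej"; step two turns that into "lyjcghds".

lyjcghds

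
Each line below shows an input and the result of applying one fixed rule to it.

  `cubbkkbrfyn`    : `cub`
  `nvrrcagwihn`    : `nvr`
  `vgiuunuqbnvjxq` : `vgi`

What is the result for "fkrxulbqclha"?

Looking at the pairs, the operation is to keep only the first 3 characters.
"fkrxulbqclha" → "fkr".

fkr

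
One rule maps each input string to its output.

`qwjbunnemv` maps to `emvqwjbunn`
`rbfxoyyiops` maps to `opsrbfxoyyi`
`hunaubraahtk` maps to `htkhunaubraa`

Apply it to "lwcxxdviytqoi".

In each case the input is transformed by: move the last 3 characters to the front (rotate right by 3).
Applying that to "lwcxxdviytqoi" gives "qoilwcxxdviyt".

qoilwcxxdviyt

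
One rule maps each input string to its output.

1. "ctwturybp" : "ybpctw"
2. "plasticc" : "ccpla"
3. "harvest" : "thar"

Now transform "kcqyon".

The pattern: move the first 3 characters to the end (rotate left by 3), then delete the first 3 characters.
Working it through for "kcqyon": intermediate "yonkcq", final "kcq".

kcq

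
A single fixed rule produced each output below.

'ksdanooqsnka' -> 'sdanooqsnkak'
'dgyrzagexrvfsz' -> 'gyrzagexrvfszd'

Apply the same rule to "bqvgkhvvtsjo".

The pattern: move the first character to the end.
For "bqvgkhvvtsjo" the result is "qvgkhvvtsjob".

qvgkhvvtsjob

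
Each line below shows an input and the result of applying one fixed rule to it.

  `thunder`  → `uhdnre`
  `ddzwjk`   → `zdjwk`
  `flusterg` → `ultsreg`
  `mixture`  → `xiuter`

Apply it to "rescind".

seicdn

Each output is the input with this applied: delete the first character, then swap each adjacent pair of characters (1↔2, 3↔4, ...).
Working it through for "rescind": intermediate "escind", final "seicdn".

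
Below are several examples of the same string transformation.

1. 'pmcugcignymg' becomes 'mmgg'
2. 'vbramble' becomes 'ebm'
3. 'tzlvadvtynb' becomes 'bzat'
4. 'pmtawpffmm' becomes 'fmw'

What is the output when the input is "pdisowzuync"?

Each output is the input with this applied: keep one character in every 3, starting at position 2 (positions 2nd, 5th, 8th, ...), then move the last character to the front.
"pdisowzuync" → "douc" → "cdou".

cdou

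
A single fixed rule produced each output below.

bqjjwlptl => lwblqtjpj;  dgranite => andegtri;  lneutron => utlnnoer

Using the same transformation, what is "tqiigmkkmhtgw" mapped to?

kktwqgitihgmm

Each output is the input with this applied: take characters alternately from the front and the back (1st, last, 2nd, 2nd-last, ...), then move the last 2 characters to the front (rotate right by 2).
On "tqiigmkkmhtgw": the first step gives "twqgitihgmmkk", and the second then gives "kktwqgitihgmm".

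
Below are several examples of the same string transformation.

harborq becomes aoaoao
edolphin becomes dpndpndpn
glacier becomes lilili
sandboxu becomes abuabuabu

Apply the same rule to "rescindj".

eijeijeij

What's happening: keep one character in every 3, starting at position 2 (positions 2nd, 5th, 8th, ...), then write the whole string 3 times in a row.
So "rescindj" becomes "eijeijeij".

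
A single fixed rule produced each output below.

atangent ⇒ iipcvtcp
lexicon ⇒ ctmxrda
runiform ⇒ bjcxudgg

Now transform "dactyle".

The rule is to swap the first and last characters, then shift every letter 11 places backward in the alphabet (wrapping around).
Starting from "dactyle": after the first operation, "eactyld"; after the second, "tprinas".

tprinas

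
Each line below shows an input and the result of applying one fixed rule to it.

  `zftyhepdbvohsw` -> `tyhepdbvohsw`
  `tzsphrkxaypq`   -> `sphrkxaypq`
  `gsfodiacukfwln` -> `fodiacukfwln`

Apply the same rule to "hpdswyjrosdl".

dswyjrosdl

The pattern: delete the first 2 characters.
On "hpdswyjrosdl" that produces "dswyjrosdl".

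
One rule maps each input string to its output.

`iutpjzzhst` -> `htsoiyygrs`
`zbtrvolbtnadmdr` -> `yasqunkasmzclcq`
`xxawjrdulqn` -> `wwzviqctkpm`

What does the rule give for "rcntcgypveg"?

Each output is the input with this applied: shift every letter 1 place backward in the alphabet (wrapping around).
For "rcntcgypveg" the result is "qbmsbfxoudf".

qbmsbfxoudf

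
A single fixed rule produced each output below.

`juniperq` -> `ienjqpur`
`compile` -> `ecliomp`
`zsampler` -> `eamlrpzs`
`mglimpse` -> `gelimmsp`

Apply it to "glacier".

cagelir

The transformation: sort the characters into alphabetical order, then swap each adjacent pair of characters (1↔2, 3↔4, ...).
Starting from "glacier": after the first operation, "acegilr"; after the second, "cagelir".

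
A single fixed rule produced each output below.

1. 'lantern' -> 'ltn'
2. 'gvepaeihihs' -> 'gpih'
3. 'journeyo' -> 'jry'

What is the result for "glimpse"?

The transformation: keep one character in every 3, starting at position 1 (positions 1st, 4th, 7th, ...).
For "glimpse" the result is "gme".

gme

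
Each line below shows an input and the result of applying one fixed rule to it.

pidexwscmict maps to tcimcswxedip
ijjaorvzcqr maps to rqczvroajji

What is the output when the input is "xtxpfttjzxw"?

In each case the input is transformed by: reverse the string.
For "xtxpfttjzxw" the result is "wxzjttfpxtx".

wxzjttfpxtx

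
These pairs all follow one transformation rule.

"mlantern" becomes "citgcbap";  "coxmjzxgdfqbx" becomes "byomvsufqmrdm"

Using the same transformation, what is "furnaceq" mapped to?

cprtfujg

Looking at the pairs, the operation is to move the first 3 characters to the end (rotate left by 3), then shift every letter 11 places backward in the alphabet (wrapping around).
On "furnaceq": the first step gives "naceqfur", and the second then gives "cprtfujg".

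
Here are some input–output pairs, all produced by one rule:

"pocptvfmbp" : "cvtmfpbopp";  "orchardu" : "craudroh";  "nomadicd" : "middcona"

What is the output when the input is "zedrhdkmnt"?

ddhmktnezr

What's happening: swap each adjacent pair of characters (1↔2, 3↔4, ...), then move the first 3 characters to the end (rotate left by 3).
Applying both steps to "zedrhdkmnt": "ezrddhmktn", then "ddhmktnezr".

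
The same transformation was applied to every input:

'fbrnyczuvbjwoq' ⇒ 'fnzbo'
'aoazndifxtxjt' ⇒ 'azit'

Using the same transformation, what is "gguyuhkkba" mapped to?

gyk

Each output is the input with this applied: delete the last character, then keep one character in every 3, starting at position 1 (positions 1st, 4th, 7th, ...).
Applying both steps to "gguyuhkkba": "gguyuhkkb", then "gyk".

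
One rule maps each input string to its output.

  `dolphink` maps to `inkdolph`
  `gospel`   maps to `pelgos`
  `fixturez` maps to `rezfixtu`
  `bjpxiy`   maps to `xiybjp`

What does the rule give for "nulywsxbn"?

xbnnulyws

The rule is to move the last 3 characters to the front (rotate right by 3).
Applying that to "nulywsxbn" gives "xbnnulyws".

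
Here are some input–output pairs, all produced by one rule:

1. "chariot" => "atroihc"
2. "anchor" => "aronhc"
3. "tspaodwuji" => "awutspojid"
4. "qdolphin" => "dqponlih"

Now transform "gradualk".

aurlkgda

The rule is to sort the characters into reverse alphabetical order, then move the last character to the front.
Starting from "gradualk": after the first operation, "urlkgdaa"; after the second, "aurlkgda".
(Check on "qdolphin": → "qponlihd" → "dqponlih" ✓)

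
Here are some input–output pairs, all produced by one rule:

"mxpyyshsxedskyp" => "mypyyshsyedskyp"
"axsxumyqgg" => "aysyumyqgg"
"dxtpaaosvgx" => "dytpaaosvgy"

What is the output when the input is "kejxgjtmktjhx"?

The transformation: replace every "x" with "y".
"kejxgjtmktjhx" → "kejygjtmktjhy".

kejygjtmktjhy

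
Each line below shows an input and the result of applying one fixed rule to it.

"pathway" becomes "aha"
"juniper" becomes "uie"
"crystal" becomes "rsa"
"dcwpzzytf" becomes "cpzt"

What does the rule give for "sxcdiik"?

xdi

The transformation: keep every other character starting from the second (positions 2nd, 4th, 6th, ...).
Applying that to "sxcdiik" gives "xdi".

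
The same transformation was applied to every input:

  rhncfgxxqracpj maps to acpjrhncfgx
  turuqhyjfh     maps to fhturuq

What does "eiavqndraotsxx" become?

tsxxeiavqnd

The rule is to swap the front and back halves of the string, then delete the first 3 characters.
On "eiavqndraotsxx" that produces "tsxxeiavqnd".
(Check on "rhncfgxxqracpj": → "xqracpjrhncfgx" → "acpjrhncfgx" ✓)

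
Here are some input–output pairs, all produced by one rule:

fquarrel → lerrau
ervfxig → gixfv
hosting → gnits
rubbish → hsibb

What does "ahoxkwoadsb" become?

The rule is to delete the first 2 characters, then reverse the string.
For "ahoxkwoadsb", step one produces "oxkwoadsb"; step two turns that into "bsdaowkxo".

bsdaowkxo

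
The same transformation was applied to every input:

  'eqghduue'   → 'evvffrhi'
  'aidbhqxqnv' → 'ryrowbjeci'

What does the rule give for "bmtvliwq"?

Each output is the input with this applied: swap the front and back halves of the string, then shift every letter 1 place forward in the alphabet (wrapping around).
On "bmtvliwq" that produces "mjxrcnuw".

mjxrcnuw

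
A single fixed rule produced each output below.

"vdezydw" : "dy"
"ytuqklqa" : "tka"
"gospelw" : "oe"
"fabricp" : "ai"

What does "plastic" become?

In each case the input is transformed by: keep one character in every 3, starting at position 2 (positions 2nd, 5th, 8th, ...).
"plastic" → "lt".

lt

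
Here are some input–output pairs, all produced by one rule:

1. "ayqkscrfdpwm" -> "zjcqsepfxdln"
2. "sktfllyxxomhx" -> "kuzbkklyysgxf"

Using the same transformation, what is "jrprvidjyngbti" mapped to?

vgotalwqviecew

Each output is the input with this applied: shift every letter 13 places forward in the alphabet (wrapping around) — i.e. ROT13, then reverse the string.
On "jrprvidjyngbti": the first step gives "weceivqwlatogv", and the second then gives "vgotalwqviecew".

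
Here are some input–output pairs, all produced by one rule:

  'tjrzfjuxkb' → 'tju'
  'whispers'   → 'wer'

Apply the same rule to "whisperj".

The transformation: swap each adjacent pair of characters (1↔2, 3↔4, ...), then keep one character in every 3, starting at position 2 (positions 2nd, 5th, 8th, ...).
Applying both steps to "whisperj": "hwsiepjr", then "wer".

wer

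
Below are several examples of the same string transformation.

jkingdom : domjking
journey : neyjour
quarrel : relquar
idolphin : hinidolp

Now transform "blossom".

Looking at the pairs, the operation is to move the last 3 characters to the front (rotate right by 3).
For "blossom" the result is "somblos".

somblos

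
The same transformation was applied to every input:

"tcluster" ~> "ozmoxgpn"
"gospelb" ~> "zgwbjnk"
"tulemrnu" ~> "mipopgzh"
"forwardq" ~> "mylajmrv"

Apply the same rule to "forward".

vmyajmr

Each output is the input with this applied: shift every letter 5 places backward in the alphabet (wrapping around), then move the last 3 characters to the front (rotate right by 3).
"forward" → "ajmrvmy" → "vmyajmr".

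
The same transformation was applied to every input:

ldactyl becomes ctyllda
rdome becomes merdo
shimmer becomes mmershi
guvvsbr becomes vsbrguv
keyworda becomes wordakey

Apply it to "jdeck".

ckjde

The transformation: move the first 3 characters to the end (rotate left by 3).
For "jdeck" the result is "ckjde".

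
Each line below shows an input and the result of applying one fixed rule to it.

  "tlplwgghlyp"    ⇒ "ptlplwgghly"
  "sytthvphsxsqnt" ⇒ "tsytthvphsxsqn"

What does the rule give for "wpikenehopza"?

awpikenehopz

Rule — move the last character to the front.
For "wpikenehopza" the result is "awpikenehopz".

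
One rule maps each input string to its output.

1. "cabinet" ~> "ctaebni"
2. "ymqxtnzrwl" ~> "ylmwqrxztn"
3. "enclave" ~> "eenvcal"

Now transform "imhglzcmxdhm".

immhhdgxlmzc

What's happening: take characters alternately from the front and the back (1st, last, 2nd, 2nd-last, ...).
So "imhglzcmxdhm" becomes "immhhdgxlmzc".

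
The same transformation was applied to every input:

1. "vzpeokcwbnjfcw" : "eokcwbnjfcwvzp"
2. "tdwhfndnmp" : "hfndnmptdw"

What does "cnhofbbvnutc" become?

The rule is to move the first 3 characters to the end (rotate left by 3).
Doing the same to "cnhofbbvnutc": "ofbbvnutccnh".

ofbbvnutccnh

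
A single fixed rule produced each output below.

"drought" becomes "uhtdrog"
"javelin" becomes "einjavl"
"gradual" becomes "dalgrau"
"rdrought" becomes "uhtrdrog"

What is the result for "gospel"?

The transformation: move the last 3 characters to the front (rotate right by 3), then swap the first and last characters.
Applying that to "gospel" gives "selgop".

selgop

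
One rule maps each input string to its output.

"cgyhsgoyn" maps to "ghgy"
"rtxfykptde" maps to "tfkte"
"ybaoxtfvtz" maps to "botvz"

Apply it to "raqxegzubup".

The rule is to keep every other character starting from the second (positions 2nd, 4th, 6th, ...).
On "raqxegzubup" that produces "axguu".

axguu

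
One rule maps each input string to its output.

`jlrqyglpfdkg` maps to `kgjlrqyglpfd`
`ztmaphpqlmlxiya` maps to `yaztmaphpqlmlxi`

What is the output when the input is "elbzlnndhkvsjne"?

neelbzlnndhkvsj

What's happening: move the last 2 characters to the front (rotate right by 2).
"elbzlnndhkvsjne" → "neelbzlnndhkvsj".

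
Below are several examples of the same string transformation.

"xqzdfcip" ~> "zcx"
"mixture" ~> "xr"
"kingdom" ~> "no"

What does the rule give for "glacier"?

ae

What's happening: move the first character to the end, then keep one character in every 3, starting at position 2 (positions 2nd, 5th, 8th, ...).
For "glacier", step one produces "lacierg"; step two turns that into "ae".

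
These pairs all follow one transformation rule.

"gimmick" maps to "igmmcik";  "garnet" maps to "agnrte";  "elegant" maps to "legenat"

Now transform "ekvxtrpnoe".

Looking at the pairs, the operation is to swap each adjacent pair of characters (1↔2, 3↔4, ...).
"ekvxtrpnoe" → "kexvrtnpeo".

kexvrtnpeo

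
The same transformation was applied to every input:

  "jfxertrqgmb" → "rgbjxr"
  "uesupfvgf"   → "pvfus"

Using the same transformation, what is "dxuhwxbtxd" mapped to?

wbxdu

What's happening: keep every other character starting from the first (positions 1st, 3rd, 5th, ...), then move the last 3 characters to the front (rotate right by 3).
Working it through for "dxuhwxbtxd": intermediate "duwbx", final "wbxdu".
(Check on "jfxertrqgmb": → "jxrrgb" → "rgbjxr" ✓)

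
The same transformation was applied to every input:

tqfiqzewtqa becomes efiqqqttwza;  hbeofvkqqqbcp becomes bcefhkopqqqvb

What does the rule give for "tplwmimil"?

illmmptwi

The rule is to sort the characters into alphabetical order, then move the first character to the end.
Applying both steps to "tplwmimil": "iillmmptw", then "illmmptwi".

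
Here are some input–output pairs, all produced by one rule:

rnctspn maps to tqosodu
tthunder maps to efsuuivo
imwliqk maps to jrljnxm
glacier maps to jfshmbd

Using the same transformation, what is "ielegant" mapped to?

The rule is to shift every letter 1 place forward in the alphabet (wrapping around), then move the last 3 characters to the front (rotate right by 3).
So "ielegant" becomes "boujfmfh".

boujfmfh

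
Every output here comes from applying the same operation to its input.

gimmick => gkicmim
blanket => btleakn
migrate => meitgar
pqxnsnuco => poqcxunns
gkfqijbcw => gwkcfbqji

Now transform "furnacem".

fmuercna

The transformation: take characters alternately from the front and the back (1st, last, 2nd, 2nd-last, ...).
Applying that to "furnacem" gives "fmuercna".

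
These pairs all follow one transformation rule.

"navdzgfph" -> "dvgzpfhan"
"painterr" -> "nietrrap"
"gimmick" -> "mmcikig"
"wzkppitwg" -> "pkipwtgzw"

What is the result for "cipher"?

hpreic

Rule — swap each adjacent pair of characters (1↔2, 3↔4, ...), then move the first 2 characters to the end (rotate left by 2).
Working it through for "cipher": intermediate "ichpre", final "hpreic".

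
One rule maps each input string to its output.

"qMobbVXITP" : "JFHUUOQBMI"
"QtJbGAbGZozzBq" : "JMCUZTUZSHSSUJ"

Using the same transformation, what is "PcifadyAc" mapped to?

IVBYTWRTV

In each case the input is transformed by: shift every letter 7 places backward in the alphabet (wrapping around), then convert every letter to uppercase.
For "PcifadyAc", step one produces "IvbytwrTv"; step two turns that into "IVBYTWRTV".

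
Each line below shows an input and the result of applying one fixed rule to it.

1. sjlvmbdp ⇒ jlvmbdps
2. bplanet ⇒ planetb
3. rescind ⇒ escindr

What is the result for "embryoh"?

mbryohe

The rule is to move the first character to the end.
On "embryoh" that produces "mbryohe".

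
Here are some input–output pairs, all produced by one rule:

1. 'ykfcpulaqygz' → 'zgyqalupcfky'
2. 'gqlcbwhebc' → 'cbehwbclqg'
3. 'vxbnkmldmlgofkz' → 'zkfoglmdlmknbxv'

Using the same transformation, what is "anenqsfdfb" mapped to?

What's happening: reverse the string.
So "anenqsfdfb" becomes "bfdfsqnena".

bfdfsqnena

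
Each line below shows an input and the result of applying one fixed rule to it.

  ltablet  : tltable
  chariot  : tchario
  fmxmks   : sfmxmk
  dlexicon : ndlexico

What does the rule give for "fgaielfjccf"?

ffgaielfjcc

Rule — move the last character to the front.
For "fgaielfjccf" the result is "ffgaielfjcc".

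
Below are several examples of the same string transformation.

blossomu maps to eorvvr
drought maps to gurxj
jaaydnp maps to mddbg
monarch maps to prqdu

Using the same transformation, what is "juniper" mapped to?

mxqls

The rule is to delete the last 2 characters, then shift every letter 3 places forward in the alphabet (wrapping around).
For "juniper" the result is "mxqls".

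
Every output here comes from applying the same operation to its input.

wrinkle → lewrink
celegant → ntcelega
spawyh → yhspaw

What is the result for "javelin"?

injavel

The pattern: move the last 2 characters to the front (rotate right by 2).
For "javelin" the result is "injavel".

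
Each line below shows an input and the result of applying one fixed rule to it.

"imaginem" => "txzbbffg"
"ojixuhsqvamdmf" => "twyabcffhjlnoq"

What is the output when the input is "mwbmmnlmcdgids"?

uvwwzbeffffglp

The transformation: sort the characters into alphabetical order, then shift every letter 7 places backward in the alphabet (wrapping around).
"mwbmmnlmcdgids" → "bcddgilmmmmnsw" → "uvwwzbeffffglp".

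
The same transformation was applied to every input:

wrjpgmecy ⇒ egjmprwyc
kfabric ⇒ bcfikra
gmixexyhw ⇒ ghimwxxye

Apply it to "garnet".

What's happening: sort the characters into alphabetical order, then move the first character to the end.
Starting from "garnet": after the first operation, "aegnrt"; after the second, "egnrta".

egnrta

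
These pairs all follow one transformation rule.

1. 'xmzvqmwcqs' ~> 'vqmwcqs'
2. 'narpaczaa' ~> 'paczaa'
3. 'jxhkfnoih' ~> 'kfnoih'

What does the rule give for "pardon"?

Each output is the input with this applied: delete the first 3 characters.
Applying that to "pardon" gives "don".

don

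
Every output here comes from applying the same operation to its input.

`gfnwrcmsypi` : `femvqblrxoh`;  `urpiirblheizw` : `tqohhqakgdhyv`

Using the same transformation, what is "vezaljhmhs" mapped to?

udyzkiglgr

In each case the input is transformed by: shift every letter 1 place backward in the alphabet (wrapping around).
Applying that to "vezaljhmhs" gives "udyzkiglgr".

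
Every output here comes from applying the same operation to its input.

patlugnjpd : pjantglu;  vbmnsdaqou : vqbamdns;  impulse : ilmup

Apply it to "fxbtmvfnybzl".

fbxybntfmv

The rule is to delete the last 2 characters, then take characters alternately from the front and the back (1st, last, 2nd, 2nd-last, ...).
On "fxbtmvfnybzl": the first step gives "fxbtmvfnyb", and the second then gives "fbxybntfmv".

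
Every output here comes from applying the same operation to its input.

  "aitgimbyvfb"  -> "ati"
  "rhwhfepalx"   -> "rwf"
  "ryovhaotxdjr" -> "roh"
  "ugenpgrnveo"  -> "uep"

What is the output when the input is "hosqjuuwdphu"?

hsj

The transformation: keep every other character starting from the first (positions 1st, 3rd, 5th, ...), then keep only the first 3 characters.
Starting from "hosqjuuwdphu": after the first operation, "hsjudh"; after the second, "hsj".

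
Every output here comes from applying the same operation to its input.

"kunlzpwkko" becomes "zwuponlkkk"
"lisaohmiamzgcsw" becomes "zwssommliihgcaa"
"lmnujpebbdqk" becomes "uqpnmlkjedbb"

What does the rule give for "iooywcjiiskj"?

ywsookjjiiic

The rule is to sort the characters into reverse alphabetical order.
Applying that to "iooywcjiiskj" gives "ywsookjjiiic".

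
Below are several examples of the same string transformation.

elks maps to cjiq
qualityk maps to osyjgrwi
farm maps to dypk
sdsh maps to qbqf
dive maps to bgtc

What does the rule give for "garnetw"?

The rule is to shift every letter 2 places backward in the alphabet (wrapping around).
"garnetw" → "eyplcru".

eyplcru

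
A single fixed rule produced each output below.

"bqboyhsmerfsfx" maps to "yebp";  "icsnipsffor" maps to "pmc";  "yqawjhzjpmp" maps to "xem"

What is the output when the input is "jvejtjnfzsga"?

Each output is the input with this applied: shift every letter 3 places backward in the alphabet (wrapping around), then keep one character in every 3, starting at position 3 (positions 3rd, 6th, 9th, ...).
Doing the same to "jvejtjnfzsga": "bgwx".
(Check on "icsnipsffor": → "fzpkfmpcclo" → "pmc" ✓)

bgwx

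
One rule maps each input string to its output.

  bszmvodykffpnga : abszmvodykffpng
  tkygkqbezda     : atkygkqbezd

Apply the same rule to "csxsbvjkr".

The transformation: move the last character to the front.
Doing the same to "csxsbvjkr": "rcsxsbvjk".

rcsxsbvjk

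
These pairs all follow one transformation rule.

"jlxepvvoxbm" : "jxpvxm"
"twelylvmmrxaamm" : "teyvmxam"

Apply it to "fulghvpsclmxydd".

The rule is to keep every other character starting from the first (positions 1st, 3rd, 5th, ...).
"fulghvpsclmxydd" → "flhpcmyd".

flhpcmyd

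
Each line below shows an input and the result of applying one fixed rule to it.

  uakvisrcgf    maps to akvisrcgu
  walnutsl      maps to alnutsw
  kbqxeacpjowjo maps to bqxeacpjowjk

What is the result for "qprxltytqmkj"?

prxltytqmkq

The rule is to swap the first and last characters, then delete the first character.
For "qprxltytqmkj", step one produces "jprxltytqmkq"; step two turns that into "prxltytqmkq".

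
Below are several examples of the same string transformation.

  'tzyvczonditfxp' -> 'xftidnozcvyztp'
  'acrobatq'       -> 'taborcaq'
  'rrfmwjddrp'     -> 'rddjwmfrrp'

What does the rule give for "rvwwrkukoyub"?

The rule is to move the last character to the front, then reverse the string.
Starting from "rvwwrkukoyub": after the first operation, "brvwwrkukoyu"; after the second, "uyokukrwwvrb".

uyokukrwwvrb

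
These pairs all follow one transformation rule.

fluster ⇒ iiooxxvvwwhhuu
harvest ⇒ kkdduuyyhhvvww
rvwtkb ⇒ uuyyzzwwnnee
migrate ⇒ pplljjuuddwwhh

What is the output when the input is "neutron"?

qqhhxxwwuurrqq

The rule is to double every character, then shift every letter 3 places forward in the alphabet (wrapping around).
"neutron" → "nneeuuttrroonn" → "qqhhxxwwuurrqq".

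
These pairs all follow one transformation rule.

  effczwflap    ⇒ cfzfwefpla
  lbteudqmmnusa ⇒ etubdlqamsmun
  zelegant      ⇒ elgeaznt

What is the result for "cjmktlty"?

kmtjlcty

In each case the input is transformed by: move the first 3 characters to the end (rotate left by 3), then take characters alternately from the front and the back (1st, last, 2nd, 2nd-last, ...).
Doing the same to "cjmktlty": "kmtjlcty".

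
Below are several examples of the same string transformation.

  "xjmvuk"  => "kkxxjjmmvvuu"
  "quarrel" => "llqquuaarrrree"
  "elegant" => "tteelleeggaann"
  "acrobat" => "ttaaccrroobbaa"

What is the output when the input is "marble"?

eemmaarrbbll

Each output is the input with this applied: move the last character to the front, then double every character.
Applying both steps to "marble": "emarbl", then "eemmaarrbbll".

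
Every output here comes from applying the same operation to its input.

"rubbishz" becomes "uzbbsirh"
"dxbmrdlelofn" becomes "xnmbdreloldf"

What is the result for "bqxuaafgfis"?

qsuxaagfifb

In each case the input is transformed by: swap the first and last characters, then swap each adjacent pair of characters (1↔2, 3↔4, ...).
Working it through for "bqxuaafgfis": intermediate "sqxuaafgfib", final "qsuxaagfifb".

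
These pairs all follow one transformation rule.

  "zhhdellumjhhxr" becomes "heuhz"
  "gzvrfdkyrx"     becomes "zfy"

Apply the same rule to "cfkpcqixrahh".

fcxh

The pattern: swap the first and last characters, then keep one character in every 3, starting at position 2 (positions 2nd, 5th, 8th, ...).
On "cfkpcqixrahh": the first step gives "hfkpcqixrahc", and the second then gives "fcxh".
(Check on "gzvrfdkyrx": → "xzvrfdkyrg" → "zfy" ✓)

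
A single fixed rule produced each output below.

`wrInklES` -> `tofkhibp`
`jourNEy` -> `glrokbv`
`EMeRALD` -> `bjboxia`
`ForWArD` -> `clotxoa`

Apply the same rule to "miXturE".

jfuqrob

In each case the input is transformed by: shift every letter 3 places backward in the alphabet (wrapping around), then convert every letter to lowercase.
For "miXturE", step one produces "jfUqroB"; step two turns that into "jfuqrob".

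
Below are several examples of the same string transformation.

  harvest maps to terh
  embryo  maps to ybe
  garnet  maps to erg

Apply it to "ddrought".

In each case the input is transformed by: keep every other character starting from the first (positions 1st, 3rd, 5th, ...), then reverse the string.
For "ddrought", step one produces "druh"; step two turns that into "hurd".

hurd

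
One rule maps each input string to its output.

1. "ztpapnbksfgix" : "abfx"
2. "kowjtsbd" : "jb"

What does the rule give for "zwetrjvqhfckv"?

tvfv

What's happening: move the first character to the end, then keep one character in every 3, starting at position 3 (positions 3rd, 6th, 9th, ...).
On "zwetrjvqhfckv": the first step gives "wetrjvqhfckvz", and the second then gives "tvfv".
(Check on "kowjtsbd": → "owjtsbdk" → "jb" ✓)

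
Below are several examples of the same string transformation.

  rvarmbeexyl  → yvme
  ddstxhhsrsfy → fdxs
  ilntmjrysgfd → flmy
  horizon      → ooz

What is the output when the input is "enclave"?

What's happening: move the last 2 characters to the front (rotate right by 2), then keep one character in every 3, starting at position 1 (positions 1st, 4th, 7th, ...).
Applying both steps to "enclave": "veencla", then "vna".

vna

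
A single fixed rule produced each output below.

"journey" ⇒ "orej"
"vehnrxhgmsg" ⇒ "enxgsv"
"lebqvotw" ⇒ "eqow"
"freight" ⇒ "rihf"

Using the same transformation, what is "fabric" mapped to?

Looking at the pairs, the operation is to move the first character to the end, then keep every other character starting from the first (positions 1st, 3rd, 5th, ...).
Applying both steps to "fabric": "abricf", then "arc".
(Check on "freight": → "reightf" → "rihf" ✓)

arc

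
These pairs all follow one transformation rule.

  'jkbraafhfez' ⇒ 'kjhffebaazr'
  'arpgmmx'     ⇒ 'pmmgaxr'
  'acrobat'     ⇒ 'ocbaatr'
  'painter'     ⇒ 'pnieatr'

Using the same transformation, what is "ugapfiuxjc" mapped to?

upjigfcaxu

The rule is to sort the characters into reverse alphabetical order, then move the first 2 characters to the end (rotate left by 2).
"ugapfiuxjc" → "xuupjigfca" → "upjigfcaxu".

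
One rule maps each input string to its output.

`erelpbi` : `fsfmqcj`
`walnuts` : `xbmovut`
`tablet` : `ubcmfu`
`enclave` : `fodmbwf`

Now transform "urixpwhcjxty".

vsjyqxidkyuz

The pattern: shift every letter 1 place forward in the alphabet (wrapping around).
For "urixpwhcjxty" the result is "vsjyqxidkyuz".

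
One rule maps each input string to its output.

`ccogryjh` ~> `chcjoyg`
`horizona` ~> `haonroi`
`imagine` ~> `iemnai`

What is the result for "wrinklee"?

wereiln

In each case the input is transformed by: take characters alternately from the front and the back (1st, last, 2nd, 2nd-last, ...), then delete the last character.
For "wrinklee", step one produces "wereilnk"; step two turns that into "wereiln".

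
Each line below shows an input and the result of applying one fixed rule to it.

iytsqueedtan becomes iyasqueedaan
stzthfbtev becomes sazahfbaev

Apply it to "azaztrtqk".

azazaraqk

Rule — replace every "t" with "a".
Doing the same to "azaztrtqk": "azazaraqk".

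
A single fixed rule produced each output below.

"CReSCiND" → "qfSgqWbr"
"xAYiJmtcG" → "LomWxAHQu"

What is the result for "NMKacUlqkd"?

Looking at the pairs, the operation is to flip the case of every letter, then shift every letter 12 places backward in the alphabet (wrapping around).
Starting from "NMKacUlqkd": after the first operation, "nmkACuLQKD"; after the second, "bayOQiZEYR".

bayOQiZEYR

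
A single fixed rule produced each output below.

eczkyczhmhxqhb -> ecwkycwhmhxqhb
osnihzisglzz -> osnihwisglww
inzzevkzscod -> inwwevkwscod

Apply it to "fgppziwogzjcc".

What's happening: replace every "z" with "w".
On "fgppziwogzjcc" that produces "fgppwiwogwjcc".

fgppwiwogwjcc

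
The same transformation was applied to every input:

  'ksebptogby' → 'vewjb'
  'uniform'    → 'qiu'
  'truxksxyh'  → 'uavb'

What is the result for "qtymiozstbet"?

wprvew

The rule is to keep every other character starting from the second (positions 2nd, 4th, 6th, ...), then shift every letter 3 places forward in the alphabet (wrapping around).
"qtymiozstbet" → "wprvew".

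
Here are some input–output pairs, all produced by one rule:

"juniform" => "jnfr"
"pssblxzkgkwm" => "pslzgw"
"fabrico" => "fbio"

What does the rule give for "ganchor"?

In each case the input is transformed by: keep every other character starting from the first (positions 1st, 3rd, 5th, ...).
For "ganchor" the result is "gnhr".

gnhr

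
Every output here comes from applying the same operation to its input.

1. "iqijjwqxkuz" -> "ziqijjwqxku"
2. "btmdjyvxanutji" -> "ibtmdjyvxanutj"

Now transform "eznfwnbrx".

xeznfwnbr

Looking at the pairs, the operation is to move the last character to the front.
Doing the same to "eznfwnbrx": "xeznfwnbr".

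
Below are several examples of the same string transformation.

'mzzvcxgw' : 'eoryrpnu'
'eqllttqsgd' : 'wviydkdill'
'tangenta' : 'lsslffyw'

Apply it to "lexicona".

dswfpgau

Rule — take characters alternately from the front and the back (1st, last, 2nd, 2nd-last, ...), then shift every letter 8 places backward in the alphabet (wrapping around).
For "lexicona", step one produces "laenxoic"; step two turns that into "dswfpgau".
(Check on "mzzvcxgw": → "mwzgzxvc" → "eoryrpnu" ✓)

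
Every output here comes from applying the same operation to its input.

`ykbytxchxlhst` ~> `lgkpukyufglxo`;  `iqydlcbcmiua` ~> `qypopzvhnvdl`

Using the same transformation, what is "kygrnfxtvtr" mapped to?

The pattern: shift every letter 13 places forward in the alphabet (wrapping around) — i.e. ROT13, then move the first 3 characters to the end (rotate left by 3).
Working it through for "kygrnfxtvtr": intermediate "xlteaskgige", final "easkgigexlt".

easkgigexlt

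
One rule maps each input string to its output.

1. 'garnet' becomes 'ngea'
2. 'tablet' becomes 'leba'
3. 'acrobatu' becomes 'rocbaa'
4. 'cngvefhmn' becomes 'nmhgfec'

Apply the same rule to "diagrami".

iigdaa

In each case the input is transformed by: sort the characters into reverse alphabetical order, then delete the first 2 characters.
So "diagrami" becomes "iigdaa".
(Check on "acrobatu": → "utrocbaa" → "rocbaa" ✓)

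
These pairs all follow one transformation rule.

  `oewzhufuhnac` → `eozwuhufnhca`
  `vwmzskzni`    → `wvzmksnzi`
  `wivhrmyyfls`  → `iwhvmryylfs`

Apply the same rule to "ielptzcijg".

What's happening: swap each adjacent pair of characters (1↔2, 3↔4, ...).
So "ielptzcijg" becomes "eiplzticgj".

eiplzticgj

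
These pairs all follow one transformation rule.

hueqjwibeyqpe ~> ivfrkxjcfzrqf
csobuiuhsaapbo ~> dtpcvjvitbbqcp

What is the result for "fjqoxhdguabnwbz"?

In each case the input is transformed by: shift every letter 1 place forward in the alphabet (wrapping around).
So "fjqoxhdguabnwbz" becomes "gkrpyiehvbcoxca".

gkrpyiehvbcoxca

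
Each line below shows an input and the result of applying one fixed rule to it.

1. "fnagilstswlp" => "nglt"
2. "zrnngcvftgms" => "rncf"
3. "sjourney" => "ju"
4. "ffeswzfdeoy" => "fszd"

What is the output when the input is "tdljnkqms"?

djk

Rule — delete the last 3 characters, then keep every other character starting from the second (positions 2nd, 4th, 6th, ...).
"tdljnkqms" → "tdljnk" → "djk".
(Check on "zrnngcvftgms": → "zrnngcvft" → "rncf" ✓)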